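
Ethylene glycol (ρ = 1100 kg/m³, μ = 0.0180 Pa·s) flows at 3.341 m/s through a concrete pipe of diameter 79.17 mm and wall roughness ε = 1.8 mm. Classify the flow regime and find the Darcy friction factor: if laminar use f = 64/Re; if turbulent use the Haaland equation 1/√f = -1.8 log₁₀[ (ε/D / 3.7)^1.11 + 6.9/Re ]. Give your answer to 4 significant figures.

f ≈ 0.05337

Re = ρVD/μ = 1100·3.341·0.07917/0.018 = 1.616e+04.
Re > 4000 → turbulent. ε/D = 0.0018/0.07917 = 0.0227; Haaland: 1/√f = -1.8 log₁₀[0.00351 + 0.000427] = 4.329, so f = 0.05337.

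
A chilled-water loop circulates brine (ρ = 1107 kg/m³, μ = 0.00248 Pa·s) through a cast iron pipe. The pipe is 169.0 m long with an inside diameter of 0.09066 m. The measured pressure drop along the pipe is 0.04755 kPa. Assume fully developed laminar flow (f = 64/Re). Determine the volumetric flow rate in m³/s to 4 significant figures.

For laminar flow, f = 64/Re with Re = ρVD/μ, so Darcy-Weisbach reduces to ΔP = 32μLV/D². Solving for V: V = ΔP·D²/(32μL) = 47.55·(0.09066)²/(32·0.00248·169) = 0.02914 m/s.
Check: Re = ρVD/μ = 1107·0.02914·0.09066/0.00248 = 1179 < 2300, so the laminar assumption holds.
Q = V·A = 0.02914·(π/4·0.09066²) = 0.0001881 m³/s = 1.881×10^-4 m³/s.

Q ≈ 1.881×10^-4 m³/s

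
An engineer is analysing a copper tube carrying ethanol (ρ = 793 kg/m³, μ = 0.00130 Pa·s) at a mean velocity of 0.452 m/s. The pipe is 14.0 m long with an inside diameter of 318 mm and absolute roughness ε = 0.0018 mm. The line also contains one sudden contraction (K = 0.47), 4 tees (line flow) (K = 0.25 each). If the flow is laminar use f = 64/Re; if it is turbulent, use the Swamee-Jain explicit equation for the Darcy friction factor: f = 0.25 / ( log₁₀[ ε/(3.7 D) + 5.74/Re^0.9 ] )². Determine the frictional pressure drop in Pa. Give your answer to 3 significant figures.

ΔP ≈ 185 Pa

Reynolds number Re = ρVD/μ = 793 · 0.452 · 0.318 / 0.0013 = 8.768e+04.
Re > 4000 → turbulent. Relative roughness ε/D = 1.8e-06/0.318 = 5.66e-06. Swamee-Jain: f = 0.25/(log₁₀[5.66e-06/3.7 + 5.74/8.768e+04^0.9])² = 0.25/(log₁₀[1.53e-06 + 0.000204])² = 0.25/(-3.686)² = 0.0184.
Total minor-loss coefficient ΣK = 1·0.47 + 4·0.25 = 1.47.
ΔP = [f·L/D + ΣK]·(ρV²/2) = [0.0184·14/0.318 + 1.47]·(793·0.452²/2) = [0.8099 + 1.47]·81.01 = 184.7 Pa.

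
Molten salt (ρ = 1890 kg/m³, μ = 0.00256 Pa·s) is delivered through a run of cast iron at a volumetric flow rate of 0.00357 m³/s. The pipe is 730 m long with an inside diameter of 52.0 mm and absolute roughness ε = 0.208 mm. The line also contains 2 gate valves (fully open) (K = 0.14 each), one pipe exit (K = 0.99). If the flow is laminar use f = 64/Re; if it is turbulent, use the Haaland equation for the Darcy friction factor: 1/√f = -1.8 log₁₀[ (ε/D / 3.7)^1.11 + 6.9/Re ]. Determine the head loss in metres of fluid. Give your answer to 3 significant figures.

Cross-sectional area A = πD²/4 = π(0.052)²/4 = 0.002124 m²; mean velocity V = Q/A = 0.00357/0.002124 = 1.681 m/s.
Reynolds number Re = ρVD/μ = 1890 · 1.681 · 0.052 / 0.00256 = 6.454e+04.
Re > 4000 → turbulent. Relative roughness ε/D = 0.000208/0.052 = 0.004. Haaland: 1/√f = -1.8 log₁₀[(0.004/3.7)^1.11 + 6.9/6.454e+04] = -1.8 log₁₀[0.00051 + 0.000107] = 5.778, so f = 0.02996.
Total minor-loss coefficient ΣK = 2·0.14 + 1·0.99 = 1.27.
ΔP = [f·L/D + ΣK]·(ρV²/2) = [0.02996·730/0.052 + 1.27]·(1890·1.681²/2) = [420.6 + 1.27]·2670 = 1.126e+06 Pa.
Head loss h_f = ΔP/(ρg) = 1.126e+06/(1890·9.81) = 60.8 m.

h_f ≈ 60.8 m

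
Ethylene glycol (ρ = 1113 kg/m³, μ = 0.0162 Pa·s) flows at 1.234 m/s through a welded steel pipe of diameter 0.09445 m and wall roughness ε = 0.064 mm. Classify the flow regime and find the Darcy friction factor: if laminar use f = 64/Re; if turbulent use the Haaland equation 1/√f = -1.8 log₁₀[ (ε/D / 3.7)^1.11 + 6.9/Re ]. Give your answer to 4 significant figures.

f ≈ 0.03361

Re = ρVD/μ = 1113·1.234·0.09445/0.0162 = 8008.
Re > 4000 → turbulent. ε/D = 6.4e-05/0.09445 = 0.000678; Haaland: 1/√f = -1.8 log₁₀[7.11e-05 + 0.000862] = 5.454, so f = 0.03361.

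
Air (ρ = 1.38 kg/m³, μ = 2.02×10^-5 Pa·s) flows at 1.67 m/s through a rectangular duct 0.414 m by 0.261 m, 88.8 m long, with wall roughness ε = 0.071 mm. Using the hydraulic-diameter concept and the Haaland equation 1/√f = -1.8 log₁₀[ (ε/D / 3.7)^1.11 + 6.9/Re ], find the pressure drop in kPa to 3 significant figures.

Hydraulic diameter D_h = 4A/P = 4·(0.414·0.261)/(2·(0.414+0.261)) = 0.4322/1.35 = 0.3202 m.
Re = ρVD_h/μ = 1.38·1.67·0.3202/2.02e-05 = 3.653e+04.
ε/D_h = 7.1e-05/0.3202 = 0.000222; Haaland gives 1/√f = -1.8 log₁₀[2.06e-05+0.000189] = 6.622, so f = 0.0228.
ΔP = f(L/D_h)(ρV²/2) = 0.0228·88.8/0.3202·1.924 = 12.17 Pa.
ΔP = 0.0122 kPa.

ΔP ≈ 0.0122 kPa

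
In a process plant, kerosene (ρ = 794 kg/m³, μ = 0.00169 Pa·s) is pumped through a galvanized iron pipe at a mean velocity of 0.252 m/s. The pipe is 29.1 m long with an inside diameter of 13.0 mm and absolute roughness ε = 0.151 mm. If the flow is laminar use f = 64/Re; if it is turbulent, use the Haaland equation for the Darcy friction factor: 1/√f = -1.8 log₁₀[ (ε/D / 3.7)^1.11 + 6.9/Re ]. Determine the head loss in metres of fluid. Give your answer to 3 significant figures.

Reynolds number Re = ρVD/μ = 794 · 0.252 · 0.013 / 0.00169 = 1539.
Re < 2300 → laminar flow, so f = 64/Re = 64/1539 = 0.04158 (the turbulent correlation is not needed).
Darcy-Weisbach: ΔP = f(L/D)(ρV²/2) = 0.04158·(29.1/0.013)·(794·0.252²/2) = 0.04158·2238·25.21 = 2347 Pa.
Head loss h_f = ΔP/(ρg) = 2347/(794·9.81) = 0.301 m.

h_f ≈ 0.301 m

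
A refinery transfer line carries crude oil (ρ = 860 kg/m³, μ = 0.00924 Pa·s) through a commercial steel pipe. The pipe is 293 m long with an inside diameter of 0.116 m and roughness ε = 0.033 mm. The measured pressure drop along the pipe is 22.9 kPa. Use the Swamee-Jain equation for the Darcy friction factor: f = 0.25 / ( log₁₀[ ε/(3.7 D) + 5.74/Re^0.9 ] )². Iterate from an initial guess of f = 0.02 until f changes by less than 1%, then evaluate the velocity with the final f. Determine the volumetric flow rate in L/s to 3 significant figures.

Q ≈ 8.49 L/s

Rearranging Darcy-Weisbach: V = √(2·ΔP·D/(f·L·ρ)). With ε/D = 3.3e-05/0.116 = 0.000284, iterate starting from f = 0.02:
  f = 0.02 → V = √(2·2.29e+04·0.116/(0.02·293·860)) = 1.027 m/s; Re = ρVD/μ = 1.109e+04; f → 0.03064
  f = 0.03064 → V = 0.8296 m/s; Re = 8957; f → 0.03241
  f = 0.03241 → V = 0.8066 m/s; Re = 8709; f → 0.03265
Converged (Δf/f < 1%). With the final f = 0.03265: V = √(2·2.29e+04·0.116/(0.03265·293·860)) = 0.8036 m/s.
Q = V·A = 0.8036·(π/4·0.116²) = 0.008492 m³/s = 8.49 L/s.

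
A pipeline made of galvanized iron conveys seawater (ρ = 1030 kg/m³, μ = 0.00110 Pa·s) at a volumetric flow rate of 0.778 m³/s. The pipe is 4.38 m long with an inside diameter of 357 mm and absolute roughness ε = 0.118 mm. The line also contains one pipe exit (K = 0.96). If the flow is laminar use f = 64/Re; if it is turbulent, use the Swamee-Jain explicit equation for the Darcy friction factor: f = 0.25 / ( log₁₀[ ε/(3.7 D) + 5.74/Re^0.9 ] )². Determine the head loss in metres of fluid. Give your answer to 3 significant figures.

Cross-sectional area A = πD²/4 = π(0.357)²/4 = 0.1001 m²; mean velocity V = Q/A = 0.778/0.1001 = 7.772 m/s.
Reynolds number Re = ρVD/μ = 1030 · 7.772 · 0.357 / 0.0011 = 2.598e+06.
Re > 4000 → turbulent. Relative roughness ε/D = 0.000118/0.357 = 0.000331. Swamee-Jain: f = 0.25/(log₁₀[0.000331/3.7 + 5.74/2.598e+06^0.9])² = 0.25/(log₁₀[8.93e-05 + 9.68e-06])² = 0.25/(-4.004)² = 0.01559.
Total minor-loss coefficient ΣK = 1·0.96 = 0.96.
ΔP = [f·L/D + ΣK]·(ρV²/2) = [0.01559·4.38/0.357 + 0.96]·(1030·7.772²/2) = [0.1913 + 0.96]·3.111e+04 = 3.582e+04 Pa.
Head loss h_f = ΔP/(ρg) = 3.582e+04/(1030·9.81) = 3.54 m.

h_f ≈ 3.54 m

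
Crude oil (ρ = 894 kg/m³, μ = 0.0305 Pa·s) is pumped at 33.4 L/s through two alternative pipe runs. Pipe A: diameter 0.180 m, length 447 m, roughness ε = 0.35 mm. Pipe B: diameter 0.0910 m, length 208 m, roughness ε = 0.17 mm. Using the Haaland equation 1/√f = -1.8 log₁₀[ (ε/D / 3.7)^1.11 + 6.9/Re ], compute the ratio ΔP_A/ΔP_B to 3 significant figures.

Pipe A: V = Q/A = 0.0334/0.02545 = 1.313 m/s; Re = 6925; ε/D = 0.00194; Haaland → f = 0.0364; ΔP_A = f(L/D)(ρV²/2) = 6.962e+04 Pa.
Pipe B: V = Q/A = 0.0334/0.006504 = 5.135 m/s; Re = 1.37e+04; ε/D = 0.00187; Haaland → f = 0.03128; ΔP_B = f(L/D)(ρV²/2) = 8.429e+05 Pa.
ΔP_A/ΔP_B = 6.962e+04/8.429e+05 = 0.0826.

ΔP_A/ΔP_B ≈ 0.0826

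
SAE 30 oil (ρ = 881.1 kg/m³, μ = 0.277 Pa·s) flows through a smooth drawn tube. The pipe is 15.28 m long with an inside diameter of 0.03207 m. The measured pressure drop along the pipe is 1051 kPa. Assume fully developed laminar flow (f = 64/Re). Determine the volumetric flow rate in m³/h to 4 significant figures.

For laminar flow, f = 64/Re with Re = ρVD/μ, so Darcy-Weisbach reduces to ΔP = 32μLV/D². Solving for V: V = ΔP·D²/(32μL) = 1.051e+06·(0.03207)²/(32·0.277·15.28) = 7.981 m/s.
Check: Re = ρVD/μ = 881.1·7.981·0.03207/0.277 = 814.1 < 2300, so the laminar assumption holds.
Q = V·A = 7.981·(π/4·0.03207²) = 0.006447 m³/s = 23.21 m³/h.

Q ≈ 23.21 m³/h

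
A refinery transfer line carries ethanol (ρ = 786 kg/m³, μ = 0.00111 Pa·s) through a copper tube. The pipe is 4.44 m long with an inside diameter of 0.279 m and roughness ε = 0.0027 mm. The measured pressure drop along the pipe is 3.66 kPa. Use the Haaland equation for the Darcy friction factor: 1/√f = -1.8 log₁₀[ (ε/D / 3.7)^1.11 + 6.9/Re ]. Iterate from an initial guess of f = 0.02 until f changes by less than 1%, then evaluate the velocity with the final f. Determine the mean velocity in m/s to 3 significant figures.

Rearranging Darcy-Weisbach: V = √(2·ΔP·D/(f·L·ρ)). With ε/D = 2.7e-06/0.279 = 9.68e-06, iterate starting from f = 0.02:
  f = 0.02 → V = √(2·3660·0.279/(0.02·4.44·786)) = 5.409 m/s; Re = ρVD/μ = 1.069e+06; f → 0.01164
  f = 0.01164 → V = 7.09 m/s; Re = 1.401e+06; f → 0.01118
  f = 0.01118 → V = 7.236 m/s; Re = 1.43e+06; f → 0.01114
Converged (Δf/f < 1%). With the final f = 0.01114: V = √(2·3660·0.279/(0.01114·4.44·786)) = 7.246 m/s.

V ≈ 7.25 m/s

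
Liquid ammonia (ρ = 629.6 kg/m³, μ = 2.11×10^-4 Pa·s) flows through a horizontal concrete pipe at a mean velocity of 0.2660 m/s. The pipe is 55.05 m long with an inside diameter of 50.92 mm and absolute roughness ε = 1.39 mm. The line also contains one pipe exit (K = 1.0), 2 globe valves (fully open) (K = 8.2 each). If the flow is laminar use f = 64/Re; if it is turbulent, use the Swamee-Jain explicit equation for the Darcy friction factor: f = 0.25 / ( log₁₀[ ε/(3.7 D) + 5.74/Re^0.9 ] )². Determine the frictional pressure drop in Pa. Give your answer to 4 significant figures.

Reynolds number Re = ρVD/μ = 629.6 · 0.266 · 0.05092 / 0.000211 = 4.042e+04.
Re > 4000 → turbulent. Relative roughness ε/D = 0.00139/0.05092 = 0.0273. Swamee-Jain: f = 0.25/(log₁₀[0.0273/3.7 + 5.74/4.042e+04^0.9])² = 0.25/(log₁₀[0.00738 + 0.00041])² = 0.25/(-2.109)² = 0.05623.
Total minor-loss coefficient ΣK = 1·1 + 2·8.2 = 17.4.
ΔP = [f·L/D + ΣK]·(ρV²/2) = [0.05623·55.05/0.05092 + 17.4]·(629.6·0.266²/2) = [60.79 + 17.4]·22.27 = 1742 Pa.

ΔP ≈ 1742 Pa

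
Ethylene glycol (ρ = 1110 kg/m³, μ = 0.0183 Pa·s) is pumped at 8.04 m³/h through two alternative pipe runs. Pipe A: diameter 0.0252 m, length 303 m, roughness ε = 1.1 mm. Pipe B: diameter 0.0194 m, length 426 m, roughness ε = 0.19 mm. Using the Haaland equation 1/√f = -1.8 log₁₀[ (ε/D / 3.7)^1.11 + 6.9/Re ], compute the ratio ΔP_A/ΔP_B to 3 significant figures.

ΔP_A/ΔP_B ≈ 0.315

Pipe A: V = Q/A = 0.002233/0.0004988 = 4.478 m/s; Re = 6844; ε/D = 0.0437; Haaland → f = 0.07109; ΔP_A = f(L/D)(ρV²/2) = 9.512e+06 Pa.
Pipe B: V = Q/A = 0.002233/0.0002956 = 7.555 m/s; Re = 8891; ε/D = 0.00979; Haaland → f = 0.0434; ΔP_B = f(L/D)(ρV²/2) = 3.019e+07 Pa.
ΔP_A/ΔP_B = 9.512e+06/3.019e+07 = 0.315.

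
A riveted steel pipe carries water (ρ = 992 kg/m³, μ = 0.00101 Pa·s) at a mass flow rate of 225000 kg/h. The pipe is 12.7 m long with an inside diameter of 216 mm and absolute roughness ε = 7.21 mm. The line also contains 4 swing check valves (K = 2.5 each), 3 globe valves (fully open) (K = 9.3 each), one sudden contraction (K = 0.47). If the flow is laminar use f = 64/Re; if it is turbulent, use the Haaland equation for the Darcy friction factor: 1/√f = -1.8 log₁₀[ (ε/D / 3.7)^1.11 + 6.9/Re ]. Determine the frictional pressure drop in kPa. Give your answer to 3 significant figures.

ΔP ≈ 61.4 kPa

ṁ = 225000 kg/h = 225000/3600 = 62.5 kg/s.
A = πD²/4 = π(0.216)²/4 = 0.03664 m²; mean velocity V = ṁ/(ρA) = 62.5/(992 · 0.03664) = 1.719 m/s.
Reynolds number Re = ρVD/μ = 992 · 1.719 · 0.216 / 0.00101 = 3.648e+05.
Re > 4000 → turbulent. Relative roughness ε/D = 0.00721/0.216 = 0.0334. Haaland: 1/√f = -1.8 log₁₀[(0.0334/3.7)^1.11 + 6.9/3.648e+05] = -1.8 log₁₀[0.00537 + 1.89e-05] = 4.083, so f = 0.06.
Total minor-loss coefficient ΣK = 4·2.5 + 3·9.3 + 1·0.47 = 38.4.
ΔP = [f·L/D + ΣK]·(ρV²/2) = [0.06·12.7/0.216 + 38.4]·(992·1.719²/2) = [3.528 + 38.4]·1466 = 6.143e+04 Pa.
ΔP = 6.143e+04 Pa = 61.4 kPa.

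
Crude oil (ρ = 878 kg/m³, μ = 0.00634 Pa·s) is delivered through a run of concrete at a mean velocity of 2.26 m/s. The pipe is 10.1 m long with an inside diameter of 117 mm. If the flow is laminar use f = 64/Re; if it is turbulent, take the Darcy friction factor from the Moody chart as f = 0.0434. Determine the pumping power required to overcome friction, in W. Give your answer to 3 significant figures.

Reynolds number Re = ρVD/μ = 878 · 2.26 · 0.117 / 0.00634 = 3.662e+04.
Re > 4000 → turbulent; use the Moody-chart value f = 0.0434.
Darcy-Weisbach: ΔP = f(L/D)(ρV²/2) = 0.0434·(10.1/0.117)·(878·2.26²/2) = 0.0434·86.32·2242 = 8401 Pa.
Q = V·A = 2.26·0.01075 = 0.0243 m³/s.
Pumping power P = QΔP = 0.0243·8401 = 204.1 W = 204 W.

P ≈ 204 W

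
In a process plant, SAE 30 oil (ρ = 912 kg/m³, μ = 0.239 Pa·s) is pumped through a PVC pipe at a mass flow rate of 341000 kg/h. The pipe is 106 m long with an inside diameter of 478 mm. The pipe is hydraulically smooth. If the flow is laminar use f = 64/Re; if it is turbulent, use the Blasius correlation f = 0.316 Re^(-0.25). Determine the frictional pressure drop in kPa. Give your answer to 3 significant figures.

ṁ = 341000 kg/h = 341000/3600 = 94.72 kg/s.
A = πD²/4 = π(0.478)²/4 = 0.1795 m²; mean velocity V = ṁ/(ρA) = 94.72/(912 · 0.1795) = 0.5788 m/s.
Reynolds number Re = ρVD/μ = 912 · 0.5788 · 0.478 / 0.239 = 1056.
Re < 2300 → laminar flow, so f = 64/Re = 64/1056 = 0.06062 (the turbulent correlation is not needed).
Darcy-Weisbach: ΔP = f(L/D)(ρV²/2) = 0.06062·(106/0.478)·(912·0.5788²/2) = 0.06062·221.8·152.8 = 2054 Pa.
ΔP = 2054 Pa = 2.05 kPa.

ΔP ≈ 2.05 kPa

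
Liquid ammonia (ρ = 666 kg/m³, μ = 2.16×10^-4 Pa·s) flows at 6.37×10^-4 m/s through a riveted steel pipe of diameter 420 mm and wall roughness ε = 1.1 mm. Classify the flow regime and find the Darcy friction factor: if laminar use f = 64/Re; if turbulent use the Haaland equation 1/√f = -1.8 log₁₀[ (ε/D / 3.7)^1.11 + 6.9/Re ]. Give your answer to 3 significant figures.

f ≈ 0.0776

Re = ρVD/μ = 666·0.000637·0.42/0.000216 = 824.9.
Re < 2300 → laminar, so f = 64/Re = 0.07758 (roughness is irrelevant in laminar flow).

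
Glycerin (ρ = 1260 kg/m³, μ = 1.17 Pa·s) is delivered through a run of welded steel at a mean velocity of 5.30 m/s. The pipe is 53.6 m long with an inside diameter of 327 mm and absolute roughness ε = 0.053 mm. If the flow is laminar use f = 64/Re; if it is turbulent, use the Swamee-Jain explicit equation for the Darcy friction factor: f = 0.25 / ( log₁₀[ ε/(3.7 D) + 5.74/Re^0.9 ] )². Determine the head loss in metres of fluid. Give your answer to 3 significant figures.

h_f ≈ 8.05 m

Reynolds number Re = ρVD/μ = 1260 · 5.3 · 0.327 / 1.17 = 1866.
Re < 2300 → laminar flow, so f = 64/Re = 64/1866 = 0.03429 (the turbulent correlation is not needed).
Darcy-Weisbach: ΔP = f(L/D)(ρV²/2) = 0.03429·(53.6/0.327)·(1260·5.3²/2) = 0.03429·163.9·1.77e+04 = 9.947e+04 Pa.
Head loss h_f = ΔP/(ρg) = 9.947e+04/(1260·9.81) = 8.05 m.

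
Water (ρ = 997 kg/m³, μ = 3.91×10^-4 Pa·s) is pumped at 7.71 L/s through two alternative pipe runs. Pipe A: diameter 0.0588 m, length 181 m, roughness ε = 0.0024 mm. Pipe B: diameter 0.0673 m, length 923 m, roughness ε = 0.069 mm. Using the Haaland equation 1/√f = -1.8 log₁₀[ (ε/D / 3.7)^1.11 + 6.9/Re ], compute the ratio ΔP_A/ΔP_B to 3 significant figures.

Pipe A: V = Q/A = 0.00771/0.002715 = 2.839 m/s; Re = 4.257e+05; ε/D = 4.08e-05; Haaland → f = 0.01389; ΔP_A = f(L/D)(ρV²/2) = 1.719e+05 Pa.
Pipe B: V = Q/A = 0.00771/0.003557 = 2.167 m/s; Re = 3.719e+05; ε/D = 0.00103; Haaland → f = 0.02048; ΔP_B = f(L/D)(ρV²/2) = 6.576e+05 Pa.
ΔP_A/ΔP_B = 1.719e+05/6.576e+05 = 0.261.

ΔP_A/ΔP_B ≈ 0.261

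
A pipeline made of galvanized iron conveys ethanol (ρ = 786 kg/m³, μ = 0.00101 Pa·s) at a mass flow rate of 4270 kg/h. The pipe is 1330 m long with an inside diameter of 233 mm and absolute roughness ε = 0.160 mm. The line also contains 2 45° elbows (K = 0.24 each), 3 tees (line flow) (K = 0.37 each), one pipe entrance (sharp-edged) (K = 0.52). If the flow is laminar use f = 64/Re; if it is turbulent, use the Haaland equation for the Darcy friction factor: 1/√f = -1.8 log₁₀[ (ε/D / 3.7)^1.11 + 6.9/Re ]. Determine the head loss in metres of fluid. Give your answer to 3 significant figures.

h_f ≈ 0.0131 m

ṁ = 4270 kg/h = 4270/3600 = 1.186 kg/s.
A = πD²/4 = π(0.233)²/4 = 0.04264 m²; mean velocity V = ṁ/(ρA) = 1.186/(786 · 0.04264) = 0.03539 m/s.
Reynolds number Re = ρVD/μ = 786 · 0.03539 · 0.233 / 0.00101 = 6417.
Re > 4000 → turbulent. Relative roughness ε/D = 0.00016/0.233 = 0.000687. Haaland: 1/√f = -1.8 log₁₀[(0.000687/3.7)^1.11 + 6.9/6417] = -1.8 log₁₀[7.21e-05 + 0.00108] = 5.293, so f = 0.0357.
Total minor-loss coefficient ΣK = 2·0.24 + 3·0.37 + 1·0.52 = 2.11.
ΔP = [f·L/D + ΣK]·(ρV²/2) = [0.0357·1330/0.233 + 2.11]·(786·0.03539²/2) = [203.8 + 2.11]·0.4923 = 101.4 Pa.
Head loss h_f = ΔP/(ρg) = 101.4/(786·9.81) = 0.0131 m.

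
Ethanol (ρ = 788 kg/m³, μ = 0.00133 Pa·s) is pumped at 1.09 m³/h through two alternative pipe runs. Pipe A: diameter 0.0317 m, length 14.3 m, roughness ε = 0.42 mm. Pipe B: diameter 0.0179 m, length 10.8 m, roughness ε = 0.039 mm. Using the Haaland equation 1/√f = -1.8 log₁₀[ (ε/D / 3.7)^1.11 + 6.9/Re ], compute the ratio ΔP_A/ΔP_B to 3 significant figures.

Pipe A: V = Q/A = 0.0003028/0.0007892 = 0.3836 m/s; Re = 7205; ε/D = 0.0132; Haaland → f = 0.04784; ΔP_A = f(L/D)(ρV²/2) = 1252 Pa.
Pipe B: V = Q/A = 0.0003028/0.0002516 = 1.203 m/s; Re = 1.276e+04; ε/D = 0.00218; Haaland → f = 0.03219; ΔP_B = f(L/D)(ρV²/2) = 1.108e+04 Pa.
ΔP_A/ΔP_B = 1252/1.108e+04 = 0.113.

ΔP_A/ΔP_B ≈ 0.113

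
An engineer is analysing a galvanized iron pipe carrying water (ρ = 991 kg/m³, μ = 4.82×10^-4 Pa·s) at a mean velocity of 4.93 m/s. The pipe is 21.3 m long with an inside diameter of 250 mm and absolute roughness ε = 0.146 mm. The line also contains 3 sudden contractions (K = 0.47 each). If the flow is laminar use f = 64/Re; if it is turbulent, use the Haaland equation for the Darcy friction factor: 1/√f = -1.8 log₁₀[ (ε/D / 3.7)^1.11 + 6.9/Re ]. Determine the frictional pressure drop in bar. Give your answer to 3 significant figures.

ΔP ≈ 0.349 bar

Reynolds number Re = ρVD/μ = 991 · 4.93 · 0.25 / 0.000482 = 2.534e+06.
Re > 4000 → turbulent. Relative roughness ε/D = 0.000146/0.25 = 0.000584. Haaland: 1/√f = -1.8 log₁₀[(0.000584/3.7)^1.11 + 6.9/2.534e+06] = -1.8 log₁₀[6.03e-05 + 2.72e-06] = 7.561, so f = 0.01749.
Total minor-loss coefficient ΣK = 3·0.47 = 1.41.
ΔP = [f·L/D + ΣK]·(ρV²/2) = [0.01749·21.3/0.25 + 1.41]·(991·4.93²/2) = [1.49 + 1.41]·1.204e+04 = 3.493e+04 Pa.
ΔP = 3.493e+04 Pa = 0.349 bar.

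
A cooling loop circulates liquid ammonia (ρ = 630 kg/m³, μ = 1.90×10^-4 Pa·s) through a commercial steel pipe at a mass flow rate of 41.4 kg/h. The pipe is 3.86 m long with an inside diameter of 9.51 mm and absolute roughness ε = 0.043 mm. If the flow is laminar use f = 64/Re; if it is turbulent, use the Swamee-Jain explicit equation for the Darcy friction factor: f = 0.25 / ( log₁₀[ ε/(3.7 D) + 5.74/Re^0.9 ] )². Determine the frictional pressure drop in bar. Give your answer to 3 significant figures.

ΔP ≈ 0.00330 bar

ṁ = 41.4 kg/h = 41.4/3600 = 0.0115 kg/s.
A = πD²/4 = π(0.00951)²/4 = 7.103e-05 m²; mean velocity V = ṁ/(ρA) = 0.0115/(630 · 7.103e-05) = 0.257 m/s.
Reynolds number Re = ρVD/μ = 630 · 0.257 · 0.00951 / 0.00019 = 8104.
Re > 4000 → turbulent. Relative roughness ε/D = 4.3e-05/0.00951 = 0.00452. Swamee-Jain: f = 0.25/(log₁₀[0.00452/3.7 + 5.74/8104^0.9])² = 0.25/(log₁₀[0.00122 + 0.00174])² = 0.25/(-2.528)² = 0.03912.
Darcy-Weisbach: ΔP = f(L/D)(ρV²/2) = 0.03912·(3.86/0.00951)·(630·0.257²/2) = 0.03912·405.9·20.8 = 330.3 Pa.
ΔP = 330.3 Pa = 0.00330 bar.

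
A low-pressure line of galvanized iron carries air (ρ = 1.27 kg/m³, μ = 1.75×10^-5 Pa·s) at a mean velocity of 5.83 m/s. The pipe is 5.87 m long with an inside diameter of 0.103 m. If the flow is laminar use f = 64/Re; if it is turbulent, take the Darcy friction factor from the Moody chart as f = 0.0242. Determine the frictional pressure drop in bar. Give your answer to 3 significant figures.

Reynolds number Re = ρVD/μ = 1.27 · 5.83 · 0.103 / 1.75e-05 = 4.358e+04.
Re > 4000 → turbulent; use the Moody-chart value f = 0.0242.
Darcy-Weisbach: ΔP = f(L/D)(ρV²/2) = 0.0242·(5.87/0.103)·(1.27·5.83²/2) = 0.0242·56.99·21.58 = 29.77 Pa.
ΔP = 29.77 Pa = 2.98×10^-4 bar.

ΔP ≈ 2.98×10^-4 bar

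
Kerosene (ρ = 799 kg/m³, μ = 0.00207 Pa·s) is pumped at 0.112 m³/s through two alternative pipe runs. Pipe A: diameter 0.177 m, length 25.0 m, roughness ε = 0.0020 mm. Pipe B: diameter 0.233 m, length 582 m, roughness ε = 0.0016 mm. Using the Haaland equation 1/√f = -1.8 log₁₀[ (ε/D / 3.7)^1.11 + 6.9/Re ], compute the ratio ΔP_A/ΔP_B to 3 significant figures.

Pipe A: V = Q/A = 0.112/0.02461 = 4.552 m/s; Re = 3.11e+05; ε/D = 1.13e-05; Haaland → f = 0.01434; ΔP_A = f(L/D)(ρV²/2) = 1.676e+04 Pa.
Pipe B: V = Q/A = 0.112/0.04264 = 2.627 m/s; Re = 2.362e+05; ε/D = 6.87e-06; Haaland → f = 0.01505; ΔP_B = f(L/D)(ρV²/2) = 1.036e+05 Pa.
ΔP_A/ΔP_B = 1.676e+04/1.036e+05 = 0.162.

ΔP_A/ΔP_B ≈ 0.162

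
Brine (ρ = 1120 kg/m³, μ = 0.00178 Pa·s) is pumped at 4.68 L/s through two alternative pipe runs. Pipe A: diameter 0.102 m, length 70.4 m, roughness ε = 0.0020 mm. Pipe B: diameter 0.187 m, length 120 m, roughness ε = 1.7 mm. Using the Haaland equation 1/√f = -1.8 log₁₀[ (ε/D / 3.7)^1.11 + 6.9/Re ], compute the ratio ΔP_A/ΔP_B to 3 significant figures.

ΔP_A/ΔP_B ≈ 6.83

Pipe A: V = Q/A = 0.00468/0.008171 = 0.5727 m/s; Re = 3.676e+04; ε/D = 1.96e-05; Haaland → f = 0.02226; ΔP_A = f(L/D)(ρV²/2) = 2823 Pa.
Pipe B: V = Q/A = 0.00468/0.02746 = 0.1704 m/s; Re = 2.005e+04; ε/D = 0.00909; Haaland → f = 0.03958; ΔP_B = f(L/D)(ρV²/2) = 413 Pa.
ΔP_A/ΔP_B = 2823/413 = 6.83.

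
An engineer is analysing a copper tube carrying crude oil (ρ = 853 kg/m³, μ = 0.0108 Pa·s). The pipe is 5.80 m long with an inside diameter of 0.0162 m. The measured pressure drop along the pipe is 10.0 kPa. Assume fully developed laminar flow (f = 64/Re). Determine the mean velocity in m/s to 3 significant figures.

V ≈ 1.31 m/s

For laminar flow, f = 64/Re with Re = ρVD/μ, so Darcy-Weisbach reduces to ΔP = 32μLV/D². Solving for V: V = ΔP·D²/(32μL) = 1e+04·(0.0162)²/(32·0.0108·5.8) = 1.309 m/s.
Check: Re = ρVD/μ = 853·1.309·0.0162/0.0108 = 1675 < 2300, so the laminar assumption holds.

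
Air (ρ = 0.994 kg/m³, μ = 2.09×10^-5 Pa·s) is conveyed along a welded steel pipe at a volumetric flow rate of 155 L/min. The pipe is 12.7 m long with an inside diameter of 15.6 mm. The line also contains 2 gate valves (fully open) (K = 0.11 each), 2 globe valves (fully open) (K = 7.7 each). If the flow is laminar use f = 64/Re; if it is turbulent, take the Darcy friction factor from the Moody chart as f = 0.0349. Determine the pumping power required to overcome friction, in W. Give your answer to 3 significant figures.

Q = 155 L/min = 155/60000 = 0.002583 m³/s.
Cross-sectional area A = πD²/4 = π(0.0156)²/4 = 0.0001911 m²; mean velocity V = Q/A = 0.002583/0.0001911 = 13.52 m/s.
Reynolds number Re = ρVD/μ = 0.994 · 13.52 · 0.0156 / 2.09e-05 = 1.003e+04.
Re > 4000 → turbulent; use the Moody-chart value f = 0.0349.
Total minor-loss coefficient ΣK = 2·0.11 + 2·7.7 = 15.6.
ΔP = [f·L/D + ΣK]·(ρV²/2) = [0.0349·12.7/0.0156 + 15.6]·(0.994·13.52²/2) = [28.41 + 15.6]·90.79 = 3998 Pa.
Pumping power P = QΔP = 0.002583·3998 = 10.33 W = 10.3 W.

P ≈ 10.3 W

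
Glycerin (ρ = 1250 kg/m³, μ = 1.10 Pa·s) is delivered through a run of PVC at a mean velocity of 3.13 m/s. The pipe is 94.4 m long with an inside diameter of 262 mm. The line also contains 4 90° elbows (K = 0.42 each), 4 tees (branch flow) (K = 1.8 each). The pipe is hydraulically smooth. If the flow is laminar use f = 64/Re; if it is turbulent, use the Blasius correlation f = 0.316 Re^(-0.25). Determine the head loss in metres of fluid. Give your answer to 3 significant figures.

h_f ≈ 16.8 m

Reynolds number Re = ρVD/μ = 1250 · 3.13 · 0.262 / 1.1 = 931.9.
Re < 2300 → laminar flow, so f = 64/Re = 64/931.9 = 0.06868 (the turbulent correlation is not needed).
Total minor-loss coefficient ΣK = 4·0.42 + 4·1.8 = 8.88.
ΔP = [f·L/D + ΣK]·(ρV²/2) = [0.06868·94.4/0.262 + 8.88]·(1250·3.13²/2) = [24.75 + 8.88]·6123 = 2.059e+05 Pa.
Head loss h_f = ΔP/(ρg) = 2.059e+05/(1250·9.81) = 16.8 m.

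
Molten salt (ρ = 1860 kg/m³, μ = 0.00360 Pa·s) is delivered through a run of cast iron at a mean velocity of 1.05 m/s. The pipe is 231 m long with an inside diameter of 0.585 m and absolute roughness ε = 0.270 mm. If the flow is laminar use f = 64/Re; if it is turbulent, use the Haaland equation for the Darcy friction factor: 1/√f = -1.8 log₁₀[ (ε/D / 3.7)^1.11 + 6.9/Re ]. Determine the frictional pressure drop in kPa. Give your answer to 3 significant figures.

Reynolds number Re = ρVD/μ = 1860 · 1.05 · 0.585 / 0.0036 = 3.174e+05.
Re > 4000 → turbulent. Relative roughness ε/D = 0.00027/0.585 = 0.000462. Haaland: 1/√f = -1.8 log₁₀[(0.000462/3.7)^1.11 + 6.9/3.174e+05] = -1.8 log₁₀[4.64e-05 + 2.17e-05] = 7.5, so f = 0.01778.
Darcy-Weisbach: ΔP = f(L/D)(ρV²/2) = 0.01778·(231/0.585)·(1860·1.05²/2) = 0.01778·394.9·1025 = 7198 Pa.
ΔP = 7198 Pa = 7.20 kPa.

ΔP ≈ 7.20 kPa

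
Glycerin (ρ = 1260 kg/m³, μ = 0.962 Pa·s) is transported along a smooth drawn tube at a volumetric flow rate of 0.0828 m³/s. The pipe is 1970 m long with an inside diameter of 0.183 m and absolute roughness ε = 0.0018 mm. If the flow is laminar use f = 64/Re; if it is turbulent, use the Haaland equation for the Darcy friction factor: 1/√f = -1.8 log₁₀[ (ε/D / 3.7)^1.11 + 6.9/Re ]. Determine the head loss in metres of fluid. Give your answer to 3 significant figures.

Cross-sectional area A = πD²/4 = π(0.183)²/4 = 0.0263 m²; mean velocity V = Q/A = 0.0828/0.0263 = 3.148 m/s.
Reynolds number Re = ρVD/μ = 1260 · 3.148 · 0.183 / 0.962 = 754.5.
Re < 2300 → laminar flow, so f = 64/Re = 64/754.5 = 0.08482 (the turbulent correlation is not needed).
Darcy-Weisbach: ΔP = f(L/D)(ρV²/2) = 0.08482·(1970/0.183)·(1260·3.148²/2) = 0.08482·1.077e+04·6243 = 5.701e+06 Pa.
Head loss h_f = ΔP/(ρg) = 5.701e+06/(1260·9.81) = 461 m.

h_f ≈ 461 m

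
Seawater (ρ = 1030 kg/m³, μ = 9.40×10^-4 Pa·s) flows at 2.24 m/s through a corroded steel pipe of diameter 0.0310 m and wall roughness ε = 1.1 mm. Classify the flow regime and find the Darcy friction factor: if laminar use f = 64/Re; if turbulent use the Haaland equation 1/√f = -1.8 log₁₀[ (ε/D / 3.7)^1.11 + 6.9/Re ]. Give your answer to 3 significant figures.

f ≈ 0.0619

Re = ρVD/μ = 1030·2.24·0.031/0.00094 = 7.609e+04.
Re > 4000 → turbulent. ε/D = 0.0011/0.031 = 0.0355; Haaland: 1/√f = -1.8 log₁₀[0.00575 + 9.07e-05] = 4.02, so f = 0.06188.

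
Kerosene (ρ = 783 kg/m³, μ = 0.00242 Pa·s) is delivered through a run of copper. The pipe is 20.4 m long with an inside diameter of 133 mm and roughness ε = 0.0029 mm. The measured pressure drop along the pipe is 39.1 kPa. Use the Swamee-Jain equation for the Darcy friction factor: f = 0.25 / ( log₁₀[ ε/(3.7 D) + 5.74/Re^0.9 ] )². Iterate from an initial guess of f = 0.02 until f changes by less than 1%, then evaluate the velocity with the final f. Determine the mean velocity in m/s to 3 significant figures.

V ≈ 6.64 m/s

Rearranging Darcy-Weisbach: V = √(2·ΔP·D/(f·L·ρ)). With ε/D = 2.9e-06/0.133 = 2.18e-05, iterate starting from f = 0.02:
  f = 0.02 → V = √(2·3.91e+04·0.133/(0.02·20.4·783)) = 5.706 m/s; Re = ρVD/μ = 2.455e+05; f → 0.01515
  f = 0.01515 → V = 6.555 m/s; Re = 2.821e+05; f → 0.01479
  f = 0.01479 → V = 6.636 m/s; Re = 2.856e+05; f → 0.01475
Converged (Δf/f < 1%). With the final f = 0.01475: V = √(2·3.91e+04·0.133/(0.01475·20.4·783)) = 6.643 m/s.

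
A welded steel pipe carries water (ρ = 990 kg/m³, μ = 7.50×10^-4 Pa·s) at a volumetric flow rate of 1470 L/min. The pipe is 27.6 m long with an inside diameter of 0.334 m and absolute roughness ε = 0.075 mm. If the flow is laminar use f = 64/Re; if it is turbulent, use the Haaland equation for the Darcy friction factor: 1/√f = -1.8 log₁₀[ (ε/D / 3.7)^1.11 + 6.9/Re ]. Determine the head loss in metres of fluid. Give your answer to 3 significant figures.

Q = 1470 L/min = 1470/60000 = 0.0245 m³/s.
Cross-sectional area A = πD²/4 = π(0.334)²/4 = 0.08762 m²; mean velocity V = Q/A = 0.0245/0.08762 = 0.2796 m/s.
Reynolds number Re = ρVD/μ = 990 · 0.2796 · 0.334 / 0.00075 = 1.233e+05.
Re > 4000 → turbulent. Relative roughness ε/D = 7.5e-05/0.334 = 0.000225. Haaland: 1/√f = -1.8 log₁₀[(0.000225/3.7)^1.11 + 6.9/1.233e+05] = -1.8 log₁₀[2.09e-05 + 5.6e-05] = 7.406, so f = 0.01823.
Darcy-Weisbach: ΔP = f(L/D)(ρV²/2) = 0.01823·(27.6/0.334)·(990·0.2796²/2) = 0.01823·82.63·38.71 = 58.31 Pa.
Head loss h_f = ΔP/(ρg) = 58.31/(990·9.81) = 0.00600 m.

h_f ≈ 0.00600 m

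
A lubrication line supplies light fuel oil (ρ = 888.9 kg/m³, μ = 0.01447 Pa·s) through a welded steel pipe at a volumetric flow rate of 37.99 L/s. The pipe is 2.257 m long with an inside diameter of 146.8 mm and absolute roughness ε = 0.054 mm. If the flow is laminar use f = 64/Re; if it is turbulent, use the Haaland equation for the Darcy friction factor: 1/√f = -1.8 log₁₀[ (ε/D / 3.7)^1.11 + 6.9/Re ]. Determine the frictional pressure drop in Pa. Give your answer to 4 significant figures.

Q = 37.99 L/s = 37.99/1000 = 0.03799 m³/s.
Cross-sectional area A = πD²/4 = π(0.1468)²/4 = 0.01693 m²; mean velocity V = Q/A = 0.03799/0.01693 = 2.245 m/s.
Reynolds number Re = ρVD/μ = 888.9 · 2.245 · 0.1468 / 0.0145 = 2.024e+04.
Re > 4000 → turbulent. Relative roughness ε/D = 5.4e-05/0.1468 = 0.000368. Haaland: 1/√f = -1.8 log₁₀[(0.000368/3.7)^1.11 + 6.9/2.024e+04] = -1.8 log₁₀[3.61e-05 + 0.000341] = 6.163, so f = 0.02633.
Darcy-Weisbach: ΔP = f(L/D)(ρV²/2) = 0.02633·(2.257/0.1468)·(888.9·2.245²/2) = 0.02633·15.37·2239 = 906.5 Pa.

ΔP ≈ 906.5 Pa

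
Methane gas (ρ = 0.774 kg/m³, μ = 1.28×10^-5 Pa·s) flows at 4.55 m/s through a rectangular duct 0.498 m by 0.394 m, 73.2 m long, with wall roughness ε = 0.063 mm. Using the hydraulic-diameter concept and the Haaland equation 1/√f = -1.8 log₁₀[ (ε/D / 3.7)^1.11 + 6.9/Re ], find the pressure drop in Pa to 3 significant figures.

ΔP ≈ 23.8 Pa

Hydraulic diameter D_h = 4A/P = 4·(0.498·0.394)/(2·(0.498+0.394)) = 0.7848/1.784 = 0.4399 m.
Re = ρVD_h/μ = 0.774·4.55·0.4399/1.28e-05 = 1.21e+05.
ε/D_h = 6.3e-05/0.4399 = 0.000143; Haaland gives 1/√f = -1.8 log₁₀[1.27e-05+5.7e-05] = 7.483, so f = 0.01786.
ΔP = f(L/D_h)(ρV²/2) = 0.01786·73.2/0.4399·8.012 = 23.81 Pa.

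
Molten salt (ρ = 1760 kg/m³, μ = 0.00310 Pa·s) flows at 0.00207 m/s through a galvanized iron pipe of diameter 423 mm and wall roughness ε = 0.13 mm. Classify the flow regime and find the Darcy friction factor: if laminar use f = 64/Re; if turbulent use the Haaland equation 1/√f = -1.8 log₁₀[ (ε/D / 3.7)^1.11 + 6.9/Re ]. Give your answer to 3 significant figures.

f ≈ 0.129

Re = ρVD/μ = 1760·0.00207·0.423/0.0031 = 497.1.
Re < 2300 → laminar, so f = 64/Re = 0.1287 (roughness is irrelevant in laminar flow).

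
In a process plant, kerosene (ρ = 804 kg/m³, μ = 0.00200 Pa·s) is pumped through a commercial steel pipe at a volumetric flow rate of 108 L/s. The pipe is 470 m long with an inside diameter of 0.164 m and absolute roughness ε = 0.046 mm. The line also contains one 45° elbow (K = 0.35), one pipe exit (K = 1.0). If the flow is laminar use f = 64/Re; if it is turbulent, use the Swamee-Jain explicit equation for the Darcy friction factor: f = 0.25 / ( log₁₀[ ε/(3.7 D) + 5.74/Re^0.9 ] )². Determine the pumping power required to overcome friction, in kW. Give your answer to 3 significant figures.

P ≈ 56.0 kW

Q = 108 L/s = 108/1000 = 0.108 m³/s.
Cross-sectional area A = πD²/4 = π(0.164)²/4 = 0.02112 m²; mean velocity V = Q/A = 0.108/0.02112 = 5.113 m/s.
Reynolds number Re = ρVD/μ = 804 · 5.113 · 0.164 / 0.002 = 3.371e+05.
Re > 4000 → turbulent. Relative roughness ε/D = 4.6e-05/0.164 = 0.00028. Swamee-Jain: f = 0.25/(log₁₀[0.00028/3.7 + 5.74/3.371e+05^0.9])² = 0.25/(log₁₀[7.58e-05 + 6.08e-05])² = 0.25/(-3.864)² = 0.01674.
Total minor-loss coefficient ΣK = 1·0.35 + 1·1 = 1.35.
ΔP = [f·L/D + ΣK]·(ρV²/2) = [0.01674·470/0.164 + 1.35]·(804·5.113²/2) = [47.97 + 1.35]·1.051e+04 = 5.183e+05 Pa.
Pumping power P = QΔP = 0.108·5.183e+05 = 55980 W = 56.0 kW.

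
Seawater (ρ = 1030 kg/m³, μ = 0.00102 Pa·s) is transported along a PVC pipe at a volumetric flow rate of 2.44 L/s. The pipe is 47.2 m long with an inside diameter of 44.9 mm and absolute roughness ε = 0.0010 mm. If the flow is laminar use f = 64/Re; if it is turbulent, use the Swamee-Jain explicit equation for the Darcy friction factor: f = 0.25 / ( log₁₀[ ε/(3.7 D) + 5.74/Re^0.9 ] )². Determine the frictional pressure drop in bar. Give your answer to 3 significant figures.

Q = 2.44 L/s = 2.44/1000 = 0.00244 m³/s.
Cross-sectional area A = πD²/4 = π(0.0449)²/4 = 0.001583 m²; mean velocity V = Q/A = 0.00244/0.001583 = 1.541 m/s.
Reynolds number Re = ρVD/μ = 1030 · 1.541 · 0.0449 / 0.00102 = 6.987e+04.
Re > 4000 → turbulent. Relative roughness ε/D = 1e-06/0.0449 = 2.23e-05. Swamee-Jain: f = 0.25/(log₁₀[2.23e-05/3.7 + 5.74/6.987e+04^0.9])² = 0.25/(log₁₀[6.02e-06 + 0.000251])² = 0.25/(-3.591)² = 0.01939.
Darcy-Weisbach: ΔP = f(L/D)(ρV²/2) = 0.01939·(47.2/0.0449)·(1030·1.541²/2) = 0.01939·1051·1223 = 2.493e+04 Pa.
ΔP = 2.493e+04 Pa = 0.249 bar.

ΔP ≈ 0.249 bar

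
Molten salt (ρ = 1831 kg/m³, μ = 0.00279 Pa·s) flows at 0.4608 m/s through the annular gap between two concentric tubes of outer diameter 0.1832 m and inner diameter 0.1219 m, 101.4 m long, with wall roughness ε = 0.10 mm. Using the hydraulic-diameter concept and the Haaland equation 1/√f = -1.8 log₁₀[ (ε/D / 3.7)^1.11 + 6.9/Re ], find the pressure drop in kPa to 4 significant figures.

ΔP ≈ 9.389 kPa

Hydraulic diameter D_h = 4A/P = D_o - D_i = 0.1832 - 0.1219 = 0.0613 m.
Re = ρVD_h/μ = 1831·0.4608·0.0613/0.00279 = 1.854e+04.
ε/D_h = 0.0001/0.0613 = 0.00163; Haaland gives 1/√f = -1.8 log₁₀[0.000188+0.000372] = 5.852, so f = 0.0292.
ΔP = f(L/D_h)(ρV²/2) = 0.0292·101.4/0.0613·194.4 = 9389 Pa.
ΔP = 9.389 kPa.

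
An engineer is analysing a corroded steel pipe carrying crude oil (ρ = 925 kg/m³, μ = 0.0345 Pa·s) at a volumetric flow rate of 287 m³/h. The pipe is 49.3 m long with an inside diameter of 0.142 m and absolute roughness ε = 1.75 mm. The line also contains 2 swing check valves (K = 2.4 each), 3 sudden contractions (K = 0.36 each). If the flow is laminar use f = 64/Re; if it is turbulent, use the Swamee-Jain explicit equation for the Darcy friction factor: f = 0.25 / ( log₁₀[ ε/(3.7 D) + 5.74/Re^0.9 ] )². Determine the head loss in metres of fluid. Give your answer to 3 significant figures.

h_f ≈ 27.3 m

Q = 287 m³/h = 287/3600 = 0.07972 m³/s.
Cross-sectional area A = πD²/4 = π(0.142)²/4 = 0.01584 m²; mean velocity V = Q/A = 0.07972/0.01584 = 5.034 m/s.
Reynolds number Re = ρVD/μ = 925 · 5.034 · 0.142 / 0.0345 = 1.917e+04.
Re > 4000 → turbulent. Relative roughness ε/D = 0.00175/0.142 = 0.0123. Swamee-Jain: f = 0.25/(log₁₀[0.0123/3.7 + 5.74/1.917e+04^0.9])² = 0.25/(log₁₀[0.00333 + 0.000803])² = 0.25/(-2.384)² = 0.044.
Total minor-loss coefficient ΣK = 2·2.4 + 3·0.36 = 5.88.
ΔP = [f·L/D + ΣK]·(ρV²/2) = [0.044·49.3/0.142 + 5.88]·(925·5.034²/2) = [15.28 + 5.88]·1.172e+04 = 2.48e+05 Pa.
Head loss h_f = ΔP/(ρg) = 2.48e+05/(925·9.81) = 27.3 m.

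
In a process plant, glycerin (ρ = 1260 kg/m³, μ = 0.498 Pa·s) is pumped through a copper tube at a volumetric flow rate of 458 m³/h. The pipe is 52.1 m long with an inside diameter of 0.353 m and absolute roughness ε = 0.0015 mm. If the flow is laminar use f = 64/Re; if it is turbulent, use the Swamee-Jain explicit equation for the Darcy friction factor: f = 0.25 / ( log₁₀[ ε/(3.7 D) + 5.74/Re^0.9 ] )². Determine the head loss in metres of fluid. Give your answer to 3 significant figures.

h_f ≈ 0.701 m

Q = 458 m³/h = 458/3600 = 0.1272 m³/s.
Cross-sectional area A = πD²/4 = π(0.353)²/4 = 0.09787 m²; mean velocity V = Q/A = 0.1272/0.09787 = 1.3 m/s.
Reynolds number Re = ρVD/μ = 1260 · 1.3 · 0.353 / 0.498 = 1161.
Re < 2300 → laminar flow, so f = 64/Re = 64/1161 = 0.05512 (the turbulent correlation is not needed).
Darcy-Weisbach: ΔP = f(L/D)(ρV²/2) = 0.05512·(52.1/0.353)·(1260·1.3²/2) = 0.05512·147.6·1065 = 8661 Pa.
Head loss h_f = ΔP/(ρg) = 8661/(1260·9.81) = 0.701 m.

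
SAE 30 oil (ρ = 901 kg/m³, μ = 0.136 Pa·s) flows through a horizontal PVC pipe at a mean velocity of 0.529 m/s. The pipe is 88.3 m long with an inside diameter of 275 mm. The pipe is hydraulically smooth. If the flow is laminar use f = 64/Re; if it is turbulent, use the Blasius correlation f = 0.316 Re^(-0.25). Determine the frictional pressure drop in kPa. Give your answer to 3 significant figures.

ΔP ≈ 2.69 kPa

Reynolds number Re = ρVD/μ = 901 · 0.529 · 0.275 / 0.136 = 963.8.
Re < 2300 → laminar flow, so f = 64/Re = 64/963.8 = 0.06641 (the turbulent correlation is not needed).
Darcy-Weisbach: ΔP = f(L/D)(ρV²/2) = 0.06641·(88.3/0.275)·(901·0.529²/2) = 0.06641·321.1·126.1 = 2688 Pa.
ΔP = 2688 Pa = 2.69 kPa.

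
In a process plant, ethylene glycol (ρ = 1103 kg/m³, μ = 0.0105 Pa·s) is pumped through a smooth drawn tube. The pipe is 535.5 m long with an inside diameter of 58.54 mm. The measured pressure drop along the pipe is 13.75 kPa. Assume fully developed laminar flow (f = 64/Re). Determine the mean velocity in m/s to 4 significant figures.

V ≈ 0.2619 m/s

For laminar flow, f = 64/Re with Re = ρVD/μ, so Darcy-Weisbach reduces to ΔP = 32μLV/D². Solving for V: V = ΔP·D²/(32μL) = 1.375e+04·(0.05854)²/(32·0.0105·535.5) = 0.2619 m/s.
Check: Re = ρVD/μ = 1103·0.2619·0.05854/0.0105 = 1610 < 2300, so the laminar assumption holds.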